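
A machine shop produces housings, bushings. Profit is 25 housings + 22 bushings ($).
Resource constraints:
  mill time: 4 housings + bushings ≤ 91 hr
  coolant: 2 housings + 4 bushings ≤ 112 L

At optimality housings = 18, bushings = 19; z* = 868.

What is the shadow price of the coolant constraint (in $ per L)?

Check each constraint at x*: mill time 91/91 (tight); coolant 112/112 (tight).
Dual feasibility on the basic columns requires 4·y_mill time + 2·y_coolant = 25, 1·y_mill time + 4·y_coolant = 22.
Solving: y_mill time = 4, y_coolant = 4.5.
Shadow price of coolant = 4.5.

4.5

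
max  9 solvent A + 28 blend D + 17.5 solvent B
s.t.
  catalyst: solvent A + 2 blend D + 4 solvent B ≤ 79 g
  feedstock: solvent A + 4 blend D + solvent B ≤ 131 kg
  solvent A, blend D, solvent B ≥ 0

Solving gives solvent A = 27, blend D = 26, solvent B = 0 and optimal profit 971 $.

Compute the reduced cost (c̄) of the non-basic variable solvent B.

-3.5

Both catalyst and feedstock are binding at x*.
From A_Bᵀ y = c: 1·y_catalyst + 1·y_feedstock = 9; 2·y_catalyst + 4·y_feedstock = 28.
This yields shadow prices y_catalyst = 4, y_feedstock = 5.
Reduced cost of solvent B: c₃ − yᵀa₃ = 17.5 − (4·4 + 5·1) = 17.5 − 21 = -3.5.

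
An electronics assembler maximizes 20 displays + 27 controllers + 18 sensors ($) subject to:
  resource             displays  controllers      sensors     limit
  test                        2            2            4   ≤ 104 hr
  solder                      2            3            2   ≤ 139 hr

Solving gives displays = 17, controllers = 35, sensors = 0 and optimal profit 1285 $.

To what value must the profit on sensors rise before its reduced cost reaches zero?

At the optimum: test uses 104 of 104 (binding); solder uses 139 of 139 (binding).
The binding rows give the dual system: 2·y_test + 2·y_solder = 20 and 2·y_test + 3·y_solder = 27.
Solving: y_test = 3, y_solder = 7.
sensors enters the basis when its profit ≥ yᵀa₃ = 3·4 + 7·2 = 26.

26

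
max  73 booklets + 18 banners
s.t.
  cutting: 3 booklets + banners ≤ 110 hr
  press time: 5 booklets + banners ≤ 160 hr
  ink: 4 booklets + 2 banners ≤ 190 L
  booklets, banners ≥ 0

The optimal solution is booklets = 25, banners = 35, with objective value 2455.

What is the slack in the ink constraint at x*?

20

ink used = 4·25 + 2·35 = 170; slack = 190 − 170 = 20.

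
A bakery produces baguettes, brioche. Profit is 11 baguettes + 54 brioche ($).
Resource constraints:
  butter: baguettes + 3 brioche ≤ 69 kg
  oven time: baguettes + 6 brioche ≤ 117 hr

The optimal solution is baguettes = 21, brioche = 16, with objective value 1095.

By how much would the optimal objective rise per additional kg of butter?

4

Both butter and oven time are binding at x*.
Dual feasibility on the basic columns requires 1·y_butter + 1·y_oven time = 11, 3·y_butter + 6·y_oven time = 54.
→ y_butter = 4 and y_oven time = 7.
Shadow price of butter = 4.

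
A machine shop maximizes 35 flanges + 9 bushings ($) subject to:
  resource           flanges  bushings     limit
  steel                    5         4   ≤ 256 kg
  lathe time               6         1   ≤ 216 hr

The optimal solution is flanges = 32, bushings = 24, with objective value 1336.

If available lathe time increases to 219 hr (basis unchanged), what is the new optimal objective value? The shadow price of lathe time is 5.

Δb = 3, so new z* = 1336 + (5)·(3) = 1336 + 15 = 1351.

1351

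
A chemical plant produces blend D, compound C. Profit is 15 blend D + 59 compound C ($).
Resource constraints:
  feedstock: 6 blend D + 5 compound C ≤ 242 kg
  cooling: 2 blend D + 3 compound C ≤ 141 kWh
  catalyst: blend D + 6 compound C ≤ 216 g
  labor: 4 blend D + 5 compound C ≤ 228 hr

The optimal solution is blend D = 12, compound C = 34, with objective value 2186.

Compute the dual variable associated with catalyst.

9

Check each constraint at x*: feedstock 242/242 (tight); cooling 126/141 (slack 15); catalyst 216/216 (tight); labor 218/228 (slack 10).
Slack constraints have shadow price 0 (complementary slackness).
Dual feasibility on the basic columns requires 6·y_feedstock + 1·y_catalyst = 15, 5·y_feedstock + 6·y_catalyst = 59.
This yields shadow prices y_feedstock = 1, y_catalyst = 9.
Shadow price of catalyst = 9.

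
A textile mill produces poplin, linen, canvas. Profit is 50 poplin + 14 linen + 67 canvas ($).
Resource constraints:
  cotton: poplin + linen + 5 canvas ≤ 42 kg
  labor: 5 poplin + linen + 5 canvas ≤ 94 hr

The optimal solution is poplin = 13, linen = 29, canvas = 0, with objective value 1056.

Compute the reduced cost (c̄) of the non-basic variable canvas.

-3

Both cotton and labor are binding at x*.
Dual feasibility on the basic columns requires 1·y_cotton + 5·y_labor = 50, 1·y_cotton + 1·y_labor = 14.
→ y_cotton = 5 and y_labor = 9.
Reduced cost of canvas: c₃ − yᵀa₃ = 67 − (5·5 + 9·5) = 67 − 70 = -3.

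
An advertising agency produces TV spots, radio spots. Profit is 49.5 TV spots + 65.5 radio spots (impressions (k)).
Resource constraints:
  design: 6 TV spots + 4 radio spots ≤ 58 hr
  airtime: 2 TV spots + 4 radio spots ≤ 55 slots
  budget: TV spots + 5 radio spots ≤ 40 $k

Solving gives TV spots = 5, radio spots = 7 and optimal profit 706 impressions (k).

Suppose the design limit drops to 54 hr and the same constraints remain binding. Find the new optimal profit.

678

At the optimum: design uses 58 of 58 (binding); airtime uses 38 of 55 (slack = 17); budget uses 40 of 40 (binding).
By complementary slackness, y = 0 for the non-binding constraint.
Dual feasibility on the basic columns requires 6·y_design + 1·y_budget = 49.5, 4·y_design + 5·y_budget = 65.5.
→ y_design = 7 and y_budget = 7.5.
Δz = y_design·Δb = 7 × (-4) = -28, so new z* = 706 − 28 = 678.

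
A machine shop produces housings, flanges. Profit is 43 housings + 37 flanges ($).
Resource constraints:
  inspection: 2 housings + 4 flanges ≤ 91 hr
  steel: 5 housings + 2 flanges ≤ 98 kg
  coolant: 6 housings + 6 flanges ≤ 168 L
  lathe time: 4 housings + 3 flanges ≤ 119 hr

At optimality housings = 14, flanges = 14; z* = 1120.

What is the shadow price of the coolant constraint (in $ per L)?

Check each constraint at x*: inspection 84/91 (slack 7); steel 98/98 (tight); coolant 168/168 (tight); lathe time 98/119 (slack 21).
Slack constraints have shadow price 0 (complementary slackness).
The binding rows give the dual system: 5·y_steel + 6·y_coolant = 43 and 2·y_steel + 6·y_coolant = 37.
Solving: y_steel = 2, y_coolant = 5.5.
Shadow price of coolant = 5.5.

5.5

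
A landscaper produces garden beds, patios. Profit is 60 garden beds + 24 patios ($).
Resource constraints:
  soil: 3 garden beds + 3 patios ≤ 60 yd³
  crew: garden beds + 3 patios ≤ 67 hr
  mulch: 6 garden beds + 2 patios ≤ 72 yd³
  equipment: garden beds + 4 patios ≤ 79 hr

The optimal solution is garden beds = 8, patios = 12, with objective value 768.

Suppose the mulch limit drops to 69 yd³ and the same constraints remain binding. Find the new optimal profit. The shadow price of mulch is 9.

741

Δb = -3, so new z* = 768 + (9)·(-3) = 768 − 27 = 741.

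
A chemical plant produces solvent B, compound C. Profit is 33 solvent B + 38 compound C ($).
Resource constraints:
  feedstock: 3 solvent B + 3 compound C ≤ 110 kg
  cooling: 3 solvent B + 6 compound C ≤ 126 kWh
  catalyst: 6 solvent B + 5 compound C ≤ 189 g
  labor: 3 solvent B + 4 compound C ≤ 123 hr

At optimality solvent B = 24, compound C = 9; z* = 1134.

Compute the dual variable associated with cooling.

3

Check each constraint at x*: feedstock 99/110 (slack 11); cooling 126/126 (tight); catalyst 189/189 (tight); labor 108/123 (slack 15).
Slack constraints have shadow price 0 (complementary slackness).
The binding rows give the dual system: 3·y_cooling + 6·y_catalyst = 33 and 6·y_cooling + 5·y_catalyst = 38.
This yields shadow prices y_cooling = 3, y_catalyst = 4.
Shadow price of cooling = 3.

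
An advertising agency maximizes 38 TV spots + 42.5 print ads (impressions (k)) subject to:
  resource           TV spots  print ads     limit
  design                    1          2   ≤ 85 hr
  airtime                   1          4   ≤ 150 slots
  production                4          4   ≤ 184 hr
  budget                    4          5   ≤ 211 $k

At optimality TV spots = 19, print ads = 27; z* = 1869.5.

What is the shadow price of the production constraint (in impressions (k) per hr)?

At the optimum: design uses 73 of 85 (slack = 12); airtime uses 127 of 150 (slack = 23); production uses 184 of 184 (binding); budget uses 211 of 211 (binding).
Slack constraints have shadow price 0 (complementary slackness).
Dual feasibility on the basic columns requires 4·y_production + 4·y_budget = 38, 4·y_production + 5·y_budget = 42.5.
Solving: y_production = 5, y_budget = 4.5.
Shadow price of production = 5.

5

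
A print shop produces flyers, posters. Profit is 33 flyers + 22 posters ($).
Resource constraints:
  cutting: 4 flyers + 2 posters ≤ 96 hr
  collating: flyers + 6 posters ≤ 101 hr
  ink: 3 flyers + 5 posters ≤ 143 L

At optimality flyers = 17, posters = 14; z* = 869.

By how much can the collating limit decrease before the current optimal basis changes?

Binding constraints: cutting, collating. The basis is B = [[4,2],[1,6]] with det 22.
Per unit decrease in collating, x* moves by d = (0.0909, -0.1818).
The basis stays optimal until posters reaches 0; allowable decrease = 77 hr.

77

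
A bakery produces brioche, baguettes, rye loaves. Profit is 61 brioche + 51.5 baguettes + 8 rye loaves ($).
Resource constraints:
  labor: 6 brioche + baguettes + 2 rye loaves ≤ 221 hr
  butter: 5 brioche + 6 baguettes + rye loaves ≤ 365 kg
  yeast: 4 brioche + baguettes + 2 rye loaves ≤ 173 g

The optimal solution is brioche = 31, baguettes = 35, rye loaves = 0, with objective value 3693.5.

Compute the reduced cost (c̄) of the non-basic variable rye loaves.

At the optimum: labor uses 221 of 221 (binding); butter uses 365 of 365 (binding); yeast uses 159 of 173 (slack = 14).
Slack constraints have shadow price 0 (complementary slackness).
The binding rows give the dual system: 6·y_labor + 5·y_butter = 61 and 1·y_labor + 6·y_butter = 51.5.
→ y_labor = 3.5 and y_butter = 8.
Reduced cost of rye loaves: c₃ − yᵀa₃ = 8 − (3.5·2 + 8·1) = 8 − 15 = -7.

-7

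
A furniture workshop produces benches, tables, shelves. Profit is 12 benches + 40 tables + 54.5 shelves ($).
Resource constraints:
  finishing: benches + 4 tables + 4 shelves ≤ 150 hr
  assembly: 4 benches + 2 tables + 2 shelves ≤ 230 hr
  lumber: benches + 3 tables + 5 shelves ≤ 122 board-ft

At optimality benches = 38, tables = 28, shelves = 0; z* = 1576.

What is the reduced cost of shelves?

-1.5

At the optimum: finishing uses 150 of 150 (binding); assembly uses 208 of 230 (slack = 22); lumber uses 122 of 122 (binding).
Slack constraints have shadow price 0 (complementary slackness).
From A_Bᵀ y = c: 1·y_finishing + 1·y_lumber = 12; 4·y_finishing + 3·y_lumber = 40.
Solving: y_finishing = 4, y_lumber = 8.
Reduced cost of shelves: c₃ − yᵀa₃ = 54.5 − (4·4 + 8·5) = 54.5 − 56 = -1.5.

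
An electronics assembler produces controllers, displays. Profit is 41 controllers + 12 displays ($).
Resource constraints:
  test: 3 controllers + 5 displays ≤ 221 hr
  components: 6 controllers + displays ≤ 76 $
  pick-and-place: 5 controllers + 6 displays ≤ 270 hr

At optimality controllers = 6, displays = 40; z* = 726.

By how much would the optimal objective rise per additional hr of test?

At the optimum: test uses 218 of 221 (slack = 3); components uses 76 of 76 (binding); pick-and-place uses 270 of 270 (binding).
Since test is not tight, its dual is 0.
Dual feasibility on the basic columns requires 6·y_components + 5·y_pick-and-place = 41, 1·y_components + 6·y_pick-and-place = 12.
Solving: y_components = 6, y_pick-and-place = 1.
Shadow price of test = 0.

0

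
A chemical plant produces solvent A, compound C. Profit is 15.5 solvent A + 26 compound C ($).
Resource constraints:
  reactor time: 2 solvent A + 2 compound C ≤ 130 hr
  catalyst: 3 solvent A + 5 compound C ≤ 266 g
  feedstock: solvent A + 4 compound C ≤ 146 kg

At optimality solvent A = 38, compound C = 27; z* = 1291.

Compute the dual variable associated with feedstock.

Binding: reactor time and feedstock. Non-binding: catalyst (17 unused).
Since catalyst is not tight, its dual is 0.
From A_Bᵀ y = c: 2·y_reactor time + 1·y_feedstock = 15.5; 2·y_reactor time + 4·y_feedstock = 26.
Solving: y_reactor time = 6, y_feedstock = 3.5.
Shadow price of feedstock = 3.5.

3.5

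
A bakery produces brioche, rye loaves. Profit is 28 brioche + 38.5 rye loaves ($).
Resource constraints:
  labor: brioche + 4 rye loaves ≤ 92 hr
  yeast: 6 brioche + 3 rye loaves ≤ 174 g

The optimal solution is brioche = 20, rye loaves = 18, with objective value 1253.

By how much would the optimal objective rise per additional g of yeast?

At the optimum: labor uses 92 of 92 (binding); yeast uses 174 of 174 (binding).
From A_Bᵀ y = c: 1·y_labor + 6·y_yeast = 28; 4·y_labor + 3·y_yeast = 38.5.
This yields shadow prices y_labor = 7, y_yeast = 3.5.
Shadow price of yeast = 3.5.

3.5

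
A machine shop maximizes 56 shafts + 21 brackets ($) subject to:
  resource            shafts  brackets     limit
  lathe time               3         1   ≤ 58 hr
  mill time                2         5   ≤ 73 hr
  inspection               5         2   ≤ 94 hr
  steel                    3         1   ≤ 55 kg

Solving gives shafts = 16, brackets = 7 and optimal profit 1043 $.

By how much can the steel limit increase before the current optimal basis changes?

Binding constraints: inspection, steel. The basis is B = [[5,2],[3,1]] with det -1.
Per unit increase in steel, x* moves by d = (2, -5).
The basis stays optimal until brackets reaches 0; allowable increase = 1.4 kg.

1.4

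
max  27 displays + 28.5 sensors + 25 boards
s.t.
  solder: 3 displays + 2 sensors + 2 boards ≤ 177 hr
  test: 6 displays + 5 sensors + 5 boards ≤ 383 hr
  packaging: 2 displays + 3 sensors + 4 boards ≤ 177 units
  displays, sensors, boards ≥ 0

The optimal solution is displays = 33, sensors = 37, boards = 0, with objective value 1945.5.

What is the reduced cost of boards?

At the optimum: solder uses 173 of 177 (slack = 4); test uses 383 of 383 (binding); packaging uses 177 of 177 (binding).
Slack constraints have shadow price 0 (complementary slackness).
From A_Bᵀ y = c: 6·y_test + 2·y_packaging = 27; 5·y_test + 3·y_packaging = 28.5.
→ y_test = 3 and y_packaging = 4.5.
Reduced cost of boards: c₃ − yᵀa₃ = 25 − (3·5 + 4.5·4) = 25 − 33 = -8.

-8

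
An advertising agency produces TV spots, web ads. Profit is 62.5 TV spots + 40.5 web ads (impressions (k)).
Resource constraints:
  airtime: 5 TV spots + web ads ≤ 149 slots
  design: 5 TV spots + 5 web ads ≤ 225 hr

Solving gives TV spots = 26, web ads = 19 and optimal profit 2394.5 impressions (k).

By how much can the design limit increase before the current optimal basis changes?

520

Binding constraints: airtime, design. The basis is B = [[5,1],[5,5]] with det 20.
Per unit increase in design, x* moves by d = (-0.05, 0.25).
The basis stays optimal until TV spots reaches 0; allowable increase = 520 hr.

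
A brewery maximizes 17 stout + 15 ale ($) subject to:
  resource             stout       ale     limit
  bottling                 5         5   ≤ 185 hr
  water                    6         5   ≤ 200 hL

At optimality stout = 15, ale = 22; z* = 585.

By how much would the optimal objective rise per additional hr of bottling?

1

Both bottling and water are binding at x*.
Dual feasibility on the basic columns requires 5·y_bottling + 6·y_water = 17, 5·y_bottling + 5·y_water = 15.
Solving: y_bottling = 1, y_water = 2.
Shadow price of bottling = 1.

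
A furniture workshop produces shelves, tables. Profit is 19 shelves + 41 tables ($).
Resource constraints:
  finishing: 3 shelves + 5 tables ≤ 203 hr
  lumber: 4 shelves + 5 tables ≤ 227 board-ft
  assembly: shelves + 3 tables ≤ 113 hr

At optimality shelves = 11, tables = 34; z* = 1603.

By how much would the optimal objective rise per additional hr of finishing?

4

Binding: finishing and assembly. Non-binding: lumber (13 unused).
Since lumber is not tight, its dual is 0.
From A_Bᵀ y = c: 3·y_finishing + 1·y_assembly = 19; 5·y_finishing + 3·y_assembly = 41.
Solving: y_finishing = 4, y_assembly = 7.
Shadow price of finishing = 4.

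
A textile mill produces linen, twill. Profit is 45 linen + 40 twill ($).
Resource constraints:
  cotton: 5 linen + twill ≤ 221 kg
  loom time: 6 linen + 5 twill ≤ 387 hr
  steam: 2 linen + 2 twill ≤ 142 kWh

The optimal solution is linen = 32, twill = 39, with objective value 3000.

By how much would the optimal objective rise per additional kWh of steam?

7.5

Check each constraint at x*: cotton 199/221 (slack 22); loom time 387/387 (tight); steam 142/142 (tight).
Since cotton is not tight, its dual is 0.
Dual feasibility on the basic columns requires 6·y_loom time + 2·y_steam = 45, 5·y_loom time + 2·y_steam = 40.
This yields shadow prices y_loom time = 5, y_steam = 7.5.
Shadow price of steam = 7.5.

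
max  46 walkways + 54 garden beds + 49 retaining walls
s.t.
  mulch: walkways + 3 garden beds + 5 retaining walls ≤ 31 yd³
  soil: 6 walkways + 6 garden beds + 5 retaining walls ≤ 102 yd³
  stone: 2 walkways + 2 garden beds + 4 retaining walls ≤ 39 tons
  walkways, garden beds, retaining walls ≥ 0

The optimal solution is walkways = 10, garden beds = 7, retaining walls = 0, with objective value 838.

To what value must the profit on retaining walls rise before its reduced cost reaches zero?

Check each constraint at x*: mulch 31/31 (tight); soil 102/102 (tight); stone 34/39 (slack 5).
Slack constraints have shadow price 0 (complementary slackness).
From A_Bᵀ y = c: 1·y_mulch + 6·y_soil = 46; 3·y_mulch + 6·y_soil = 54.
This yields shadow prices y_mulch = 4, y_soil = 7.
retaining walls enters the basis when its profit ≥ yᵀa₃ = 4·5 + 7·5 = 55.

55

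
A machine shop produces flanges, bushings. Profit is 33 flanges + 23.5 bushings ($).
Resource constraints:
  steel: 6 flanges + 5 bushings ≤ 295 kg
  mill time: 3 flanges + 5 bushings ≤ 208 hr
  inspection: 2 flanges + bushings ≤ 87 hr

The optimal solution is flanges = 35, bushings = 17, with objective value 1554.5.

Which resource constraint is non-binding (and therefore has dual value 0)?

mill time

steel: 295/295 (binding)
mill time: 190/208 (slack 18)
inspection: 87/87 (binding)
By complementary slackness, a constraint with positive slack has shadow price 0 → mill time.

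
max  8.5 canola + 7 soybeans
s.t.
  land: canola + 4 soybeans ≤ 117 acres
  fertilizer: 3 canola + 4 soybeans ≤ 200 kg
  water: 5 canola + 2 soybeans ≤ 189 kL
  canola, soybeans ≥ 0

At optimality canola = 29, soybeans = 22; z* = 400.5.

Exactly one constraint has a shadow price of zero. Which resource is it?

fertilizer

land: 117/117 (binding)
fertilizer: 175/200 (slack 25)
water: 189/189 (binding)
By complementary slackness, a constraint with positive slack has shadow price 0 → fertilizer.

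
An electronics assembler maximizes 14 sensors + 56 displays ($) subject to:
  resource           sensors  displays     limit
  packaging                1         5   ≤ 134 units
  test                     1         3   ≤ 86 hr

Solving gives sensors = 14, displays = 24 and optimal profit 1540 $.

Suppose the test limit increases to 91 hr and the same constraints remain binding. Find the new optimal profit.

Check each constraint at x*: packaging 134/134 (tight); test 86/86 (tight).
Dual feasibility on the basic columns requires 1·y_packaging + 1·y_test = 14, 5·y_packaging + 3·y_test = 56.
Solving: y_packaging = 7, y_test = 7.
Δz = y_test·Δb = 7 × (5) = 35, so new z* = 1540 + 35 = 1575.

1575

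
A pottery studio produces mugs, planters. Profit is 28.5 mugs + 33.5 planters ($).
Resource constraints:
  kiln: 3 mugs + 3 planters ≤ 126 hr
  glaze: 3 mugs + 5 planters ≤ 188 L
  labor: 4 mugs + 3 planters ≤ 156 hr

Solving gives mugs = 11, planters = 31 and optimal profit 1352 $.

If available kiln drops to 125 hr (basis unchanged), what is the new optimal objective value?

Binding: kiln and glaze. Non-binding: labor (19 unused).
Slack constraints have shadow price 0 (complementary slackness).
Dual feasibility on the basic columns requires 3·y_kiln + 3·y_glaze = 28.5, 3·y_kiln + 5·y_glaze = 33.5.
Solving: y_kiln = 7, y_glaze = 2.5.
Δz = y_kiln·Δb = 7 × (-1) = -7, so new z* = 1352 − 7 = 1345.

1345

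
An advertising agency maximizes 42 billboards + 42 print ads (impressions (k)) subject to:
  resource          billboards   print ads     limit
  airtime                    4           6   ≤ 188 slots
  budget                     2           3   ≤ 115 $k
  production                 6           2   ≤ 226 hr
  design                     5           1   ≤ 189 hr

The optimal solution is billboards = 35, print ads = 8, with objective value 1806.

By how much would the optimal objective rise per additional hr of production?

At the optimum: airtime uses 188 of 188 (binding); budget uses 94 of 115 (slack = 21); production uses 226 of 226 (binding); design uses 183 of 189 (slack = 6).
Slack constraints have shadow price 0 (complementary slackness).
Dual feasibility on the basic columns requires 4·y_airtime + 6·y_production = 42, 6·y_airtime + 2·y_production = 42.
→ y_airtime = 6 and y_production = 3.
Shadow price of production = 3.

3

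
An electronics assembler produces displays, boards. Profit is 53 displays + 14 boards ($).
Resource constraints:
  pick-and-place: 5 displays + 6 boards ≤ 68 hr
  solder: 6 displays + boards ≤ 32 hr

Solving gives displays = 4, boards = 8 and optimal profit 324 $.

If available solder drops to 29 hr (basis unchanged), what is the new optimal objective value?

300

Check each constraint at x*: pick-and-place 68/68 (tight); solder 32/32 (tight).
From A_Bᵀ y = c: 5·y_pick-and-place + 6·y_solder = 53; 6·y_pick-and-place + 1·y_solder = 14.
Solving: y_pick-and-place = 1, y_solder = 8.
Δz = y_solder·Δb = 8 × (-3) = -24, so new z* = 324 − 24 = 300.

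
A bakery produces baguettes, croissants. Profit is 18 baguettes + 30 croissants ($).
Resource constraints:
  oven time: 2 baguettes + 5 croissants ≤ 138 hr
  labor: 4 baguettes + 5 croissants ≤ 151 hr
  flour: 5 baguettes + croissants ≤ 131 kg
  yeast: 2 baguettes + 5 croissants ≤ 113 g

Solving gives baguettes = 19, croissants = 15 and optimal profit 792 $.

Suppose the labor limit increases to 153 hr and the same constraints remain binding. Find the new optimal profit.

798

Check each constraint at x*: oven time 113/138 (slack 25); labor 151/151 (tight); flour 110/131 (slack 21); yeast 113/113 (tight).
By complementary slackness, y = 0 for the non-binding constraints.
The binding rows give the dual system: 4·y_labor + 2·y_yeast = 18 and 5·y_labor + 5·y_yeast = 30.
This yields shadow prices y_labor = 3, y_yeast = 3.
Δz = y_labor·Δb = 3 × (2) = 6, so new z* = 792 + 6 = 798.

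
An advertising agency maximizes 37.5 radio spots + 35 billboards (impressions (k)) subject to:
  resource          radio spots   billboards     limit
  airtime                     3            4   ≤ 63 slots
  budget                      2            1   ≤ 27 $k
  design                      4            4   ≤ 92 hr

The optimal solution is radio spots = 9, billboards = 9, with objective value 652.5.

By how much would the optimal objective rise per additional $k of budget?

9

Binding: airtime and budget. Non-binding: design (20 unused).
Since design is not tight, its dual is 0.
The binding rows give the dual system: 3·y_airtime + 2·y_budget = 37.5 and 4·y_airtime + 1·y_budget = 35.
→ y_airtime = 6.5 and y_budget = 9.
Shadow price of budget = 9.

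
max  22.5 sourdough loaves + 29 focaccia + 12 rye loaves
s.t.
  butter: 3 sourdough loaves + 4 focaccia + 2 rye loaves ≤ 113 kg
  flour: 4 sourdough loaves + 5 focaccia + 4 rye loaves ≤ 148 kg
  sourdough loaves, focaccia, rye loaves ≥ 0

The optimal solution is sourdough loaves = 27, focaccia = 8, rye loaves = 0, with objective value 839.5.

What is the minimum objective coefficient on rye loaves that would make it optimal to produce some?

Check each constraint at x*: butter 113/113 (tight); flour 148/148 (tight).
From A_Bᵀ y = c: 3·y_butter + 4·y_flour = 22.5; 4·y_butter + 5·y_flour = 29.
This yields shadow prices y_butter = 3.5, y_flour = 3.
rye loaves enters the basis when its profit ≥ yᵀa₃ = 3.5·2 + 3·4 = 19.

19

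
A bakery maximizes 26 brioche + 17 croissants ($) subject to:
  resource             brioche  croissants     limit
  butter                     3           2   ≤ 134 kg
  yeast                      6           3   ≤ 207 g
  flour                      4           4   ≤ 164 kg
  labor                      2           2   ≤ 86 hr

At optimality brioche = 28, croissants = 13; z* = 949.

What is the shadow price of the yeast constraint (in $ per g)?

3

Check each constraint at x*: butter 110/134 (slack 24); yeast 207/207 (tight); flour 164/164 (tight); labor 82/86 (slack 4).
Since butter, labor are not tight, their duals are 0.
From A_Bᵀ y = c: 6·y_yeast + 4·y_flour = 26; 3·y_yeast + 4·y_flour = 17.
→ y_yeast = 3 and y_flour = 2.
Shadow price of yeast = 3.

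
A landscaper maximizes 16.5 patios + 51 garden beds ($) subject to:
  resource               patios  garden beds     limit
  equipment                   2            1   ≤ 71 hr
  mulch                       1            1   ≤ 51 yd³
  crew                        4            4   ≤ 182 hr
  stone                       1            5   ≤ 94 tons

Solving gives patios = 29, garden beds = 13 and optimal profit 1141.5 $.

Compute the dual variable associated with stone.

9.5

At the optimum: equipment uses 71 of 71 (binding); mulch uses 42 of 51 (slack = 9); crew uses 168 of 182 (slack = 14); stone uses 94 of 94 (binding).
Slack constraints have shadow price 0 (complementary slackness).
The binding rows give the dual system: 2·y_equipment + 1·y_stone = 16.5 and 1·y_equipment + 5·y_stone = 51.
Solving: y_equipment = 3.5, y_stone = 9.5.
Shadow price of stone = 9.5.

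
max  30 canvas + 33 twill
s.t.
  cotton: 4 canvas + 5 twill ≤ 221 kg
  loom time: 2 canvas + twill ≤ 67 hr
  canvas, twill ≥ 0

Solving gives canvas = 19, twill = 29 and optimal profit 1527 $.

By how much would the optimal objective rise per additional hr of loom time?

Check each constraint at x*: cotton 221/221 (tight); loom time 67/67 (tight).
From A_Bᵀ y = c: 4·y_cotton + 2·y_loom time = 30; 5·y_cotton + 1·y_loom time = 33.
This yields shadow prices y_cotton = 6, y_loom time = 3.
Shadow price of loom time = 3.

3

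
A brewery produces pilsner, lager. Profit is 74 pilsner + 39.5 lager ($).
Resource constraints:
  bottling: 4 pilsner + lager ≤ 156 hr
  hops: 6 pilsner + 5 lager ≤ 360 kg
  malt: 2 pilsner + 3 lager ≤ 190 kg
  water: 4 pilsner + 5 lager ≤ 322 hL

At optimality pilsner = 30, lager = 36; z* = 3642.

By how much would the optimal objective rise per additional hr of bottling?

9.5

Check each constraint at x*: bottling 156/156 (tight); hops 360/360 (tight); malt 168/190 (slack 22); water 300/322 (slack 22).
Slack constraints have shadow price 0 (complementary slackness).
Dual feasibility on the basic columns requires 4·y_bottling + 6·y_hops = 74, 1·y_bottling + 5·y_hops = 39.5.
This yields shadow prices y_bottling = 9.5, y_hops = 6.
Shadow price of bottling = 9.5.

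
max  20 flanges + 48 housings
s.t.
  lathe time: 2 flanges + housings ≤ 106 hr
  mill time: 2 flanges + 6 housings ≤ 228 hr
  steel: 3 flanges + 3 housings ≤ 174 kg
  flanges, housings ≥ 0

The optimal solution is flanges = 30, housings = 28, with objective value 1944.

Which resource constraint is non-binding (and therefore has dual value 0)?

lathe time: 88/106 (slack 18)
mill time: 228/228 (binding)
steel: 174/174 (binding)
By complementary slackness, a constraint with positive slack has shadow price 0 → lathe time.

lathe time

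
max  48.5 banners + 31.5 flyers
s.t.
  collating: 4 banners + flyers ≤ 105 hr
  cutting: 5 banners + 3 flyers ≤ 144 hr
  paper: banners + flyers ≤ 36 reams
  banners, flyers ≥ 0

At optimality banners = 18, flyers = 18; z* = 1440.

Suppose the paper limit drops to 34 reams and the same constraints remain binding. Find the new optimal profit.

Check each constraint at x*: collating 90/105 (slack 15); cutting 144/144 (tight); paper 36/36 (tight).
By complementary slackness, y = 0 for the non-binding constraint.
From A_Bᵀ y = c: 5·y_cutting + 1·y_paper = 48.5; 3·y_cutting + 1·y_paper = 31.5.
Solving: y_cutting = 8.5, y_paper = 6.
Δz = y_paper·Δb = 6 × (-2) = -12, so new z* = 1440 − 12 = 1428.

1428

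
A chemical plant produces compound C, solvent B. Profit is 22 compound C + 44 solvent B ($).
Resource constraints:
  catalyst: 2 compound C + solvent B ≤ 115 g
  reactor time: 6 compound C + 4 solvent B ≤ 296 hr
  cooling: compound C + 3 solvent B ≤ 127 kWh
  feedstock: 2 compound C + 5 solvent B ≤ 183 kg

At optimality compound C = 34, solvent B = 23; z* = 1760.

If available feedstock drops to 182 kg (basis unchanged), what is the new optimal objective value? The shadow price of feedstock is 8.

Δb = -1, so new z* = 1760 + (8)·(-1) = 1760 − 8 = 1752.

1752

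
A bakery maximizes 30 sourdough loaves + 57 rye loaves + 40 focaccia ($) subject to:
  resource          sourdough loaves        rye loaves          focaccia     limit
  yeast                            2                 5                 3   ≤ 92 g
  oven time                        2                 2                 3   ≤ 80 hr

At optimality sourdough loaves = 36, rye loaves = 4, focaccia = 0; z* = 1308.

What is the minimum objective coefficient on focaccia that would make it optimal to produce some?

Check each constraint at x*: yeast 92/92 (tight); oven time 80/80 (tight).
The binding rows give the dual system: 2·y_yeast + 2·y_oven time = 30 and 5·y_yeast + 2·y_oven time = 57.
This yields shadow prices y_yeast = 9, y_oven time = 6.
focaccia enters the basis when its profit ≥ yᵀa₃ = 9·3 + 6·3 = 45.

45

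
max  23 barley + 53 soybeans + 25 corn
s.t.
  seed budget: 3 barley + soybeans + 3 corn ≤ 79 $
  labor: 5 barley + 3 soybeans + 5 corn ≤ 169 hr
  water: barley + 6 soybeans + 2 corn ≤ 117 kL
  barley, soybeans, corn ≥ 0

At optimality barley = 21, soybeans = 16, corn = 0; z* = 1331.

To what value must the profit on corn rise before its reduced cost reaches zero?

31

Binding: seed budget and water. Non-binding: labor (16 unused).
Slack constraints have shadow price 0 (complementary slackness).
The binding rows give the dual system: 3·y_seed budget + 1·y_water = 23 and 1·y_seed budget + 6·y_water = 53.
This yields shadow prices y_seed budget = 5, y_water = 8.
corn enters the basis when its profit ≥ yᵀa₃ = 5·3 + 8·2 = 31.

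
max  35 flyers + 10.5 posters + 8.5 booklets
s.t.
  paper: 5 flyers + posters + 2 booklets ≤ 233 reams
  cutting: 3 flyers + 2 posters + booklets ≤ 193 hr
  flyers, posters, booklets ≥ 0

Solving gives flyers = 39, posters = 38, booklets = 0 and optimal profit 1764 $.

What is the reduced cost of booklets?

Both paper and cutting are binding at x*.
Dual feasibility on the basic columns requires 5·y_paper + 3·y_cutting = 35, 1·y_paper + 2·y_cutting = 10.5.
→ y_paper = 5.5 and y_cutting = 2.5.
Reduced cost of booklets: c₃ − yᵀa₃ = 8.5 − (5.5·2 + 2.5·1) = 8.5 − 13.5 = -5.

-5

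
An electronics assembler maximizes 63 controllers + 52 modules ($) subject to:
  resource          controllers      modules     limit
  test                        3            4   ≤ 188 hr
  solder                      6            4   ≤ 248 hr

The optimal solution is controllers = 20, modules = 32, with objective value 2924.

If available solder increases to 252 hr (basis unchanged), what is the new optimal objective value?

Check each constraint at x*: test 188/188 (tight); solder 248/248 (tight).
From A_Bᵀ y = c: 3·y_test + 6·y_solder = 63; 4·y_test + 4·y_solder = 52.
This yields shadow prices y_test = 5, y_solder = 8.
Δz = y_solder·Δb = 8 × (4) = 32, so new z* = 2924 + 32 = 2956.

2956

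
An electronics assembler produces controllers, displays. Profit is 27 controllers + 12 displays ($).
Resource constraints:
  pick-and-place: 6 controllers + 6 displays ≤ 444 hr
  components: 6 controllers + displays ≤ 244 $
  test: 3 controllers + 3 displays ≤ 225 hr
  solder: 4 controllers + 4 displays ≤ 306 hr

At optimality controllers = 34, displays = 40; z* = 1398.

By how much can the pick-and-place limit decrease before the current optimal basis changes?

200

Binding constraints: pick-and-place, components. The basis is B = [[6,6],[6,1]] with det -30.
Per unit decrease in pick-and-place, x* moves by d = (0.0333, -0.2).
The basis stays optimal until displays reaches 0; allowable decrease = 200 hr.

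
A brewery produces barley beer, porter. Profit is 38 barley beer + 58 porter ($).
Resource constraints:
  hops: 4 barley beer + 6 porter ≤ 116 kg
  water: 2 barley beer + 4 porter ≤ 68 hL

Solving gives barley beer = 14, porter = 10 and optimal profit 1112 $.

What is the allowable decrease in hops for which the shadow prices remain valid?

Binding constraints: hops, water. The basis is B = [[4,6],[2,4]] with det 4.
Per unit decrease in hops, x* moves by d = (-1, 0.5).
The basis stays optimal until barley beer reaches 0; allowable decrease = 14 kg.

14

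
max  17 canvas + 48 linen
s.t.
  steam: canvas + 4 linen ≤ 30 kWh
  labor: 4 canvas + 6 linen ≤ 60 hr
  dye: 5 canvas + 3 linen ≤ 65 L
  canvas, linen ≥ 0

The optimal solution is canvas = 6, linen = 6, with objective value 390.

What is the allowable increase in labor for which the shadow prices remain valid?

Binding constraints: steam, labor. The basis is B = [[1,4],[4,6]] with det -10.
Per unit increase in labor, x* moves by d = (0.4, -0.1).
The basis stays optimal until dye becomes binding; allowable increase = 10 hr.

10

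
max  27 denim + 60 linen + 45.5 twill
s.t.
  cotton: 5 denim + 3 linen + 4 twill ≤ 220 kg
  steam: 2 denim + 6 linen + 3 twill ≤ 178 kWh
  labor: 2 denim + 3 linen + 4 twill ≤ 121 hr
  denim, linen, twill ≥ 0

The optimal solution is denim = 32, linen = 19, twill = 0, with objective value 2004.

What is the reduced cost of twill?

Check each constraint at x*: cotton 217/220 (slack 3); steam 178/178 (tight); labor 121/121 (tight).
Since cotton is not tight, its dual is 0.
From A_Bᵀ y = c: 2·y_steam + 2·y_labor = 27; 6·y_steam + 3·y_labor = 60.
→ y_steam = 6.5 and y_labor = 7.
Reduced cost of twill: c₃ − yᵀa₃ = 45.5 − (6.5·3 + 7·4) = 45.5 − 47.5 = -2.

-2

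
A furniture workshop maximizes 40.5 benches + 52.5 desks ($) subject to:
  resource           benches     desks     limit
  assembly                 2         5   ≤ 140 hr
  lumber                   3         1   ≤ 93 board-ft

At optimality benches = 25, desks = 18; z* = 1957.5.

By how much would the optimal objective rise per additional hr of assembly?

Check each constraint at x*: assembly 140/140 (tight); lumber 93/93 (tight).
Dual feasibility on the basic columns requires 2·y_assembly + 3·y_lumber = 40.5, 5·y_assembly + 1·y_lumber = 52.5.
Solving: y_assembly = 9, y_lumber = 7.5.
Shadow price of assembly = 9.

9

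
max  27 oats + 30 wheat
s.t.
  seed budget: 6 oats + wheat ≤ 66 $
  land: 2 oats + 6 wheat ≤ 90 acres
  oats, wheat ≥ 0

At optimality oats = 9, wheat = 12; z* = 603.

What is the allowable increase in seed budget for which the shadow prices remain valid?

Binding constraints: seed budget, land. The basis is B = [[6,1],[2,6]] with det 34.
Per unit increase in seed budget, x* moves by d = (0.1765, -0.0588).
The basis stays optimal until wheat reaches 0; allowable increase = 204 $.

204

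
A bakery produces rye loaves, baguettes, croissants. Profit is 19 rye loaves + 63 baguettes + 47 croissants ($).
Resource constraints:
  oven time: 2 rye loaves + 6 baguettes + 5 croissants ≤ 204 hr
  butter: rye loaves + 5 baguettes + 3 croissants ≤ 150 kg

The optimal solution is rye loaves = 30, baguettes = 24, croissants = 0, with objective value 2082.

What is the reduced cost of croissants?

Check each constraint at x*: oven time 204/204 (tight); butter 150/150 (tight).
Dual feasibility on the basic columns requires 2·y_oven time + 1·y_butter = 19, 6·y_oven time + 5·y_butter = 63.
→ y_oven time = 8 and y_butter = 3.
Reduced cost of croissants: c₃ − yᵀa₃ = 47 − (8·5 + 3·3) = 47 − 49 = -2.

-2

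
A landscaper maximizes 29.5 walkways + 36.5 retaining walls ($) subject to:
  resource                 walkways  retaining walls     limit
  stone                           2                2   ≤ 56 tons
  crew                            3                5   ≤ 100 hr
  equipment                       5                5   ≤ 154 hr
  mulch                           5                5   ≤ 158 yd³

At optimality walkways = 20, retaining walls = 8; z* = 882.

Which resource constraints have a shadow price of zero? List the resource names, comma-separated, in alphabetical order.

equipment, mulch

stone: 56/56 (binding)
crew: 100/100 (binding)
equipment: 140/154 (slack 14)
mulch: 140/158 (slack 18)
By complementary slackness, a constraint with positive slack has shadow price 0 → equipment, mulch.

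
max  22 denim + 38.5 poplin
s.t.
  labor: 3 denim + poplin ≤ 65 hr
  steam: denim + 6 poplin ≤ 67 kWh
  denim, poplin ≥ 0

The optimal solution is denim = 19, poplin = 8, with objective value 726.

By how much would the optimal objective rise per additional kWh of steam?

5.5

Both labor and steam are binding at x*.
Dual feasibility on the basic columns requires 3·y_labor + 1·y_steam = 22, 1·y_labor + 6·y_steam = 38.5.
→ y_labor = 5.5 and y_steam = 5.5.
Shadow price of steam = 5.5.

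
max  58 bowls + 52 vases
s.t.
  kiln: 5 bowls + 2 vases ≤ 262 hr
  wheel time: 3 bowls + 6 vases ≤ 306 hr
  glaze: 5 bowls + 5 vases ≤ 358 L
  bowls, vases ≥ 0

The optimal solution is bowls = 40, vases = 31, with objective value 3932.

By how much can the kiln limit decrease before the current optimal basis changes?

Binding constraints: kiln, wheel time. The basis is B = [[5,2],[3,6]] with det 24.
Per unit decrease in kiln, x* moves by d = (-0.25, 0.125).
The basis stays optimal until bowls reaches 0; allowable decrease = 160 hr.

160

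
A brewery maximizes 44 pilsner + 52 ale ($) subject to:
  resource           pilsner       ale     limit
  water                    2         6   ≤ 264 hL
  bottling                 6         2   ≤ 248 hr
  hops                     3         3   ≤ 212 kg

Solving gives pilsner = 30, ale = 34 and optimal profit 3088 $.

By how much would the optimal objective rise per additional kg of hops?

At the optimum: water uses 264 of 264 (binding); bottling uses 248 of 248 (binding); hops uses 192 of 212 (slack = 20).
By complementary slackness, y = 0 for the non-binding constraint.
From A_Bᵀ y = c: 2·y_water + 6·y_bottling = 44; 6·y_water + 2·y_bottling = 52.
This yields shadow prices y_water = 7, y_bottling = 5.
Shadow price of hops = 0.

0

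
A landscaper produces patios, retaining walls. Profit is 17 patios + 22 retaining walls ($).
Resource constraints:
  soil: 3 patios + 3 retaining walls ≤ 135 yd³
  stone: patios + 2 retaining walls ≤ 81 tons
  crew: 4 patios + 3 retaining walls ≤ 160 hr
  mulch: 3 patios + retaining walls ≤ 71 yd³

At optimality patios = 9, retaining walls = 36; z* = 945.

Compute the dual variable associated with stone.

Binding: soil and stone. Non-binding: crew (16 unused), mulch (8 unused).
Slack constraints have shadow price 0 (complementary slackness).
The binding rows give the dual system: 3·y_soil + 1·y_stone = 17 and 3·y_soil + 2·y_stone = 22.
This yields shadow prices y_soil = 4, y_stone = 5.
Shadow price of stone = 5.

5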